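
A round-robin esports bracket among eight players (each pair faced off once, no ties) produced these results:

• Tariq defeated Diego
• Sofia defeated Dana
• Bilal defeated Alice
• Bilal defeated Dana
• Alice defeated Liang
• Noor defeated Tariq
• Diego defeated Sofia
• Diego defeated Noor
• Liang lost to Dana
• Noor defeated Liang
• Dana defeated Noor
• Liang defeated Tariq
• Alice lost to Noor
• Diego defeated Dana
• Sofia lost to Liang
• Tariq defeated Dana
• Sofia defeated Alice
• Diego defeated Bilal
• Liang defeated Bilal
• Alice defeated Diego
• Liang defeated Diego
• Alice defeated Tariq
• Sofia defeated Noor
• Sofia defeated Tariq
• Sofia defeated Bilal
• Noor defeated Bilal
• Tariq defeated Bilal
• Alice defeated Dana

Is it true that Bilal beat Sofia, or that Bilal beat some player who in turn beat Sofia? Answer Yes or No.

Bilal did not beat Sofia directly.
Bilal beat Alice, Dana, but each of them lost to Sofia. No two-step path.

No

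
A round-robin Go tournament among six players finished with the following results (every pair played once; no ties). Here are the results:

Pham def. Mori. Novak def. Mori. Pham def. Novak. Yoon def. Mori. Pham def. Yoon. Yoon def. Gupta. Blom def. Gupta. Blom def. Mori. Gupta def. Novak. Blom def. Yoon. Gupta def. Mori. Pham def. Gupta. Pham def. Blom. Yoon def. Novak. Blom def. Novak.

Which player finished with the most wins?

Win totals: Pham 5, Novak 1, Gupta 2, Blom 4, Yoon 3, Mori 0.
Pham leads with 5 wins (next highest: 4).

Pham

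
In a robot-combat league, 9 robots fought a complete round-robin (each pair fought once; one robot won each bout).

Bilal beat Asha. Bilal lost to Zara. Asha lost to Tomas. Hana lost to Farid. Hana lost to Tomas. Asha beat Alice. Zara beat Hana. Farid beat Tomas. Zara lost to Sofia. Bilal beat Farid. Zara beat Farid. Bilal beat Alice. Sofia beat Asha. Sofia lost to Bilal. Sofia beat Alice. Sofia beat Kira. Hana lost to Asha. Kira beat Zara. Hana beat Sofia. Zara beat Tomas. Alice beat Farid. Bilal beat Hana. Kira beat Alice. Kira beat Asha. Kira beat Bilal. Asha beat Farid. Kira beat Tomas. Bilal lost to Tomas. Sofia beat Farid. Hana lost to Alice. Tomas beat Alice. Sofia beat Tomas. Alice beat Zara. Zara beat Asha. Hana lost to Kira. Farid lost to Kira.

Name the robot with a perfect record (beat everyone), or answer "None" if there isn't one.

None

Highest win total is Kira with 7 (out of 8 possible).
Kira lost to Sofia, so no robot went undefeated.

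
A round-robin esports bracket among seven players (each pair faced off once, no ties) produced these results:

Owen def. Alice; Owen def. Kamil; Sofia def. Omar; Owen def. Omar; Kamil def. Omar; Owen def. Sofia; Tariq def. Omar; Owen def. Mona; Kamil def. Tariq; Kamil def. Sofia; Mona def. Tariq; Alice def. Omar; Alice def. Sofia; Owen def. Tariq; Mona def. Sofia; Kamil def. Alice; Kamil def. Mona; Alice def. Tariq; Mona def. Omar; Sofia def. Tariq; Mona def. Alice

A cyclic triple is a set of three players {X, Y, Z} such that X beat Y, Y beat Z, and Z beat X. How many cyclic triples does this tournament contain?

Win totals: Tariq 1, Sofia 2, Alice 3, Omar 0, Owen 6, Kamil 5, Mona 4.
A player with w wins dominates both others in C(w,2) triples; summing gives 0 + 1 + 3 + 0 + 15 + 10 + 6 = 35 transitive triples.
Total triples C(7,3) = 35, so cyclic triples = 35 − 35 = 0.

0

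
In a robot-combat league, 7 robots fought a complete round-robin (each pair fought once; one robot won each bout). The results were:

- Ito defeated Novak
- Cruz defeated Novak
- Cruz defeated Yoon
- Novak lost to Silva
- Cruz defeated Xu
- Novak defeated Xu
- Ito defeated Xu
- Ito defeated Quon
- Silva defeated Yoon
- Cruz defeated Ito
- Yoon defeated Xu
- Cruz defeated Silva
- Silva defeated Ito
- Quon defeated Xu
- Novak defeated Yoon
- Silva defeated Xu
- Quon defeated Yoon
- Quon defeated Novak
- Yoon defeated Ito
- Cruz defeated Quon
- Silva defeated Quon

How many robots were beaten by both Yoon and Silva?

2

Yoon beat: Xu, Ito.
Silva beat: Xu, Ito, Quon, Yoon, Novak.
Both beat: Xu, Ito — 2.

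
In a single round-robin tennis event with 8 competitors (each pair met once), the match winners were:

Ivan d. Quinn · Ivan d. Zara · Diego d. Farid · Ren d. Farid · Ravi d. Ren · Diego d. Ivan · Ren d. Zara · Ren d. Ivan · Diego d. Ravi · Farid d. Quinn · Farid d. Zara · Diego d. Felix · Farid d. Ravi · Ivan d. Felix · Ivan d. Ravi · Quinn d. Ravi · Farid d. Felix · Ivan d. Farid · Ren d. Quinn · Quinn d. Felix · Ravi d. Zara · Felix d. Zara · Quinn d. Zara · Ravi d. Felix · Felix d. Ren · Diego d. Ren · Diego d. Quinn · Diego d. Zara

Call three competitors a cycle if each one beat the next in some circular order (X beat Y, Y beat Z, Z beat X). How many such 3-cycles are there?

6

Win totals: Felix 2, Farid 4, Ivan 5, Ren 4, Quinn 3, Zara 0, Ravi 3, Diego 7.
A competitor with w wins dominates both others in C(w,2) triples; summing gives 1 + 6 + 10 + 6 + 3 + 0 + 3 + 21 = 50 transitive triples.
Total triples C(8,3) = 56, so cyclic triples = 56 − 50 = 6.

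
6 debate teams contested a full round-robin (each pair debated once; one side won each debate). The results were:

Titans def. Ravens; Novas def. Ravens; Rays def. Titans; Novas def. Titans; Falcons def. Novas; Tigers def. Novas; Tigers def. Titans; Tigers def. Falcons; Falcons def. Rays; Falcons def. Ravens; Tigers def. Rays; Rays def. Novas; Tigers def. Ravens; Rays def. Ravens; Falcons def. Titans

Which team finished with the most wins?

Tigers

Win totals: Rays 3, Novas 2, Falcons 4, Ravens 0, Titans 1, Tigers 5.
Tigers leads with 5 wins (next highest: 4).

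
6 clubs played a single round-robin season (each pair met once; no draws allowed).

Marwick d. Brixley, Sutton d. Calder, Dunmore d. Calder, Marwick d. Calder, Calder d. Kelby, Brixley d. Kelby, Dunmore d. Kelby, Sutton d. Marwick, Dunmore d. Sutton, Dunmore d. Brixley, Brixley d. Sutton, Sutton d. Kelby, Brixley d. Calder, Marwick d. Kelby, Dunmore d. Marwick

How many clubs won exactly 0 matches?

Win totals: Brixley 3, Kelby 0, Dunmore 5, Sutton 3, Marwick 3, Calder 1.
Exactly 0: Kelby — 1 club.

1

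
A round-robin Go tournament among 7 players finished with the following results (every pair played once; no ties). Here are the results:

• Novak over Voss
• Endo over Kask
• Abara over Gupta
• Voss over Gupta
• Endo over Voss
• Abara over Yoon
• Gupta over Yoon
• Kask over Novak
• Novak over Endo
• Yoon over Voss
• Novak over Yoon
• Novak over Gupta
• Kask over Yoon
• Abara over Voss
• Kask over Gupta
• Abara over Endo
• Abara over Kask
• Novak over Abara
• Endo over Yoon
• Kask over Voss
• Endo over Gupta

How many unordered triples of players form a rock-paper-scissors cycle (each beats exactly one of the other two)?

Win totals: Novak 5, Voss 1, Abara 5, Gupta 1, Endo 4, Yoon 1, Kask 4.
A player with w wins dominates both others in C(w,2) triples; summing gives 10 + 0 + 10 + 0 + 6 + 0 + 6 = 32 transitive triples.
Total triples C(7,3) = 35, so cyclic triples = 35 − 32 = 3.

3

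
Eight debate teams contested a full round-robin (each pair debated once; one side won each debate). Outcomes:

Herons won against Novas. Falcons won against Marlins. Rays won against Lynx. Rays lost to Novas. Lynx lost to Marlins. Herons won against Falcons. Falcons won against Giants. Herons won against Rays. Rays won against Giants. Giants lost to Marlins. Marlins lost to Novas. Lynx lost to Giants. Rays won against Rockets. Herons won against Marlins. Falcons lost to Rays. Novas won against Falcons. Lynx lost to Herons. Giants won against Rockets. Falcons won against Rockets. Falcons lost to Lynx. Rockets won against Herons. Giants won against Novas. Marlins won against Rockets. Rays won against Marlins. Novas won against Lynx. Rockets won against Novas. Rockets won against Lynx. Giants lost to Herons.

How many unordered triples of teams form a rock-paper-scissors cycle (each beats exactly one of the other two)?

Win totals: Novas 4, Giants 3, Marlins 3, Rockets 3, Falcons 3, Lynx 1, Herons 6, Rays 5.
A team with w wins dominates both others in C(w,2) triples; summing gives 6 + 3 + 3 + 3 + 3 + 0 + 15 + 10 = 43 transitive triples.
Total triples C(8,3) = 56, so cyclic triples = 56 − 43 = 13.

13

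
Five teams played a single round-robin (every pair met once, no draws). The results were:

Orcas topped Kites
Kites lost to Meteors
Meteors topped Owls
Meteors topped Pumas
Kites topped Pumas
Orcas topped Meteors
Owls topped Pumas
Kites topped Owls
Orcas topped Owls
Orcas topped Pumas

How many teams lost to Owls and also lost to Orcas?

1

Owls beat: Pumas.
Orcas beat: Pumas, Owls, Meteors, Kites.
Both beat: Pumas — 1.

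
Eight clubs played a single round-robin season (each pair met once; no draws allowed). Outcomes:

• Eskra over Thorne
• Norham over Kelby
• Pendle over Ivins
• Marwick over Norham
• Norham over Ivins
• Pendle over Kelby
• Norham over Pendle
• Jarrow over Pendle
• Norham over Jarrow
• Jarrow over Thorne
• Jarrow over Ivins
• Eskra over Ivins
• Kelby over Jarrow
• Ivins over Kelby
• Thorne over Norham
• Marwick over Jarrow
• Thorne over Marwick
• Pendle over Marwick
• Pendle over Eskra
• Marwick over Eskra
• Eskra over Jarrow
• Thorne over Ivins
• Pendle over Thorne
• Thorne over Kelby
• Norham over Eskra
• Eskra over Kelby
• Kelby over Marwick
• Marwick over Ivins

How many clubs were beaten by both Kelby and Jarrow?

0

Kelby beat: Jarrow, Marwick.
Jarrow beat: Thorne, Pendle, Ivins.
No one was beaten by both.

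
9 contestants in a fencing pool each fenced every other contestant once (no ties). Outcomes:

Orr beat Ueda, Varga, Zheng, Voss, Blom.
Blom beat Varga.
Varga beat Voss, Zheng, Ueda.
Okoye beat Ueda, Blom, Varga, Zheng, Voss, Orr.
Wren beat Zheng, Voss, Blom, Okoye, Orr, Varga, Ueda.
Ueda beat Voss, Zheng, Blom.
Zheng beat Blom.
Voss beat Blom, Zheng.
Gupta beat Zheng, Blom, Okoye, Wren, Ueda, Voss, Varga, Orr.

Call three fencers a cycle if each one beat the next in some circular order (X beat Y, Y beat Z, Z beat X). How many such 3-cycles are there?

3

Win totals: Voss 2, Blom 1, Gupta 8, Okoye 6, Zheng 1, Ueda 3, Orr 5, Wren 7, Varga 3.
A fencer with w wins dominates both others in C(w,2) triples; summing gives 1 + 0 + 28 + 15 + 0 + 3 + 10 + 21 + 3 = 81 transitive triples.
Total triples C(9,3) = 84, so cyclic triples = 84 − 81 = 3.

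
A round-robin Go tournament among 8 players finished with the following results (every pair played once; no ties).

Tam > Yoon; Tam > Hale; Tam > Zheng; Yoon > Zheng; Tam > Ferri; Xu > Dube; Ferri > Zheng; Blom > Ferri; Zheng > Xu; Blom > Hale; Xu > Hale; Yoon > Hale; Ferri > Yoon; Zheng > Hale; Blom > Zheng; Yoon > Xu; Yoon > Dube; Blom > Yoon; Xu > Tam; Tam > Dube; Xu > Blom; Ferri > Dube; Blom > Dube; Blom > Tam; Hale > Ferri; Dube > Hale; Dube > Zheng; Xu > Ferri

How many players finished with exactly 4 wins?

Win totals: Yoon 4, Xu 5, Blom 6, Hale 1, Zheng 2, Dube 2, Tam 5, Ferri 3.
Exactly 4: Yoon — 1 player.

1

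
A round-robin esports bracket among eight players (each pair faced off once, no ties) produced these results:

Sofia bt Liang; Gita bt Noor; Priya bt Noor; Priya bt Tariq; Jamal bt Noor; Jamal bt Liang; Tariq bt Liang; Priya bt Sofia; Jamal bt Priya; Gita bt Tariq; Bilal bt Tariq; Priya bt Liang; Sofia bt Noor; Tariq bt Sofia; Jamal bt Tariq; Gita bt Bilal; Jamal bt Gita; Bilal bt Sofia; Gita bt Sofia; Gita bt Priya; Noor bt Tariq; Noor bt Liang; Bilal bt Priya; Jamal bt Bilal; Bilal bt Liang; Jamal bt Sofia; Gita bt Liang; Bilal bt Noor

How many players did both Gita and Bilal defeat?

Gita beat: Liang, Bilal, Priya, Tariq, Noor, Sofia.
Bilal beat: Liang, Priya, Tariq, Noor, Sofia.
Both beat: Liang, Priya, Tariq, Noor, Sofia — 5.

5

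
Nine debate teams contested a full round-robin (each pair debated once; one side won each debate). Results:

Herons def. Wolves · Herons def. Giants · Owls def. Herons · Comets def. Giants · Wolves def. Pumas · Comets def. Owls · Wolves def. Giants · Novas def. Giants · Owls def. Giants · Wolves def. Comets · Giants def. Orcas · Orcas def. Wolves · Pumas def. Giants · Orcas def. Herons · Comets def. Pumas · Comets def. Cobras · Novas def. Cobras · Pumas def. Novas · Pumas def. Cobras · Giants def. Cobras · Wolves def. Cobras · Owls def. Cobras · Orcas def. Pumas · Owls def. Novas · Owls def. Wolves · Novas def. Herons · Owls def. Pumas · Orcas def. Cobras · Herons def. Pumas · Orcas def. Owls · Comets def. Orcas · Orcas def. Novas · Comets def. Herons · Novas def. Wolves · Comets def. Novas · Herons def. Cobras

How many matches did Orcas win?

6

Orcas' results: beat Novas, Owls, Cobras, Herons, Wolves, Pumas; lost to Comets, Giants.
That is 6 wins.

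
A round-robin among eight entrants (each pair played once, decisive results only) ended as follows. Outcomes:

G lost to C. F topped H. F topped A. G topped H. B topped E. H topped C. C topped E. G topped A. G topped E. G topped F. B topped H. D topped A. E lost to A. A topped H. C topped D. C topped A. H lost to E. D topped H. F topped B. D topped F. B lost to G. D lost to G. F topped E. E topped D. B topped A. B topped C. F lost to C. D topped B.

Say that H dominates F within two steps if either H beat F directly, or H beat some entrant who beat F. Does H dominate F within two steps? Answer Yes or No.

Yes

H did not beat F directly.
H beat C. Of those, C beat F.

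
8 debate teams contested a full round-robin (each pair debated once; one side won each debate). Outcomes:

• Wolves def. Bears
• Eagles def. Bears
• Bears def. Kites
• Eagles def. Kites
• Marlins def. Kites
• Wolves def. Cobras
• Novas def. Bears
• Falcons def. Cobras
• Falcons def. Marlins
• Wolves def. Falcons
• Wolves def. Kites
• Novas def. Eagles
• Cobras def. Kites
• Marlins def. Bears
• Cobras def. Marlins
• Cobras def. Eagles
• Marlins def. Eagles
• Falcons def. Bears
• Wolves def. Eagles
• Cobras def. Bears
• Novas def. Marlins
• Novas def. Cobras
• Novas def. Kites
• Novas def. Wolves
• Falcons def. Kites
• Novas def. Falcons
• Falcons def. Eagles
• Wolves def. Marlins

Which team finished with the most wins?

Novas

Win totals: Novas 7, Wolves 6, Kites 0, Falcons 5, Eagles 2, Marlins 3, Cobras 4, Bears 1.
Novas leads with 7 wins (next highest: 6).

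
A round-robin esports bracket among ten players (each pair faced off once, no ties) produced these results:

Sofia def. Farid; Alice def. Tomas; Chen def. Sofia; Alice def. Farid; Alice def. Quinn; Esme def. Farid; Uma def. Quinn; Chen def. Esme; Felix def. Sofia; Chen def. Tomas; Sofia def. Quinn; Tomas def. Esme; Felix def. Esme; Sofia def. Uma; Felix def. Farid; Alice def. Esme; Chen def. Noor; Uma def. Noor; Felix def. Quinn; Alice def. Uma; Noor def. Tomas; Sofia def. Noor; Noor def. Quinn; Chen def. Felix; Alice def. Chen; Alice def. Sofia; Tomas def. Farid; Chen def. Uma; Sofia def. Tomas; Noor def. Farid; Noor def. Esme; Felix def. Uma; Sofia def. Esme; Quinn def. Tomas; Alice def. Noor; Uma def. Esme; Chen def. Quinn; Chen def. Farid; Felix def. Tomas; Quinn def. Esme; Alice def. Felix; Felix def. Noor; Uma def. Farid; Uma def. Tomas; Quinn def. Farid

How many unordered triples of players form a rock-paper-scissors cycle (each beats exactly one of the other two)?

Win totals: Quinn 3, Felix 7, Alice 9, Sofia 6, Uma 5, Farid 0, Tomas 2, Esme 1, Chen 8, Noor 4.
A player with w wins dominates both others in C(w,2) triples; summing gives 3 + 21 + 36 + 15 + 10 + 0 + 1 + 0 + 28 + 6 = 120 transitive triples.
Total triples C(10,3) = 120, so cyclic triples = 120 − 120 = 0.

0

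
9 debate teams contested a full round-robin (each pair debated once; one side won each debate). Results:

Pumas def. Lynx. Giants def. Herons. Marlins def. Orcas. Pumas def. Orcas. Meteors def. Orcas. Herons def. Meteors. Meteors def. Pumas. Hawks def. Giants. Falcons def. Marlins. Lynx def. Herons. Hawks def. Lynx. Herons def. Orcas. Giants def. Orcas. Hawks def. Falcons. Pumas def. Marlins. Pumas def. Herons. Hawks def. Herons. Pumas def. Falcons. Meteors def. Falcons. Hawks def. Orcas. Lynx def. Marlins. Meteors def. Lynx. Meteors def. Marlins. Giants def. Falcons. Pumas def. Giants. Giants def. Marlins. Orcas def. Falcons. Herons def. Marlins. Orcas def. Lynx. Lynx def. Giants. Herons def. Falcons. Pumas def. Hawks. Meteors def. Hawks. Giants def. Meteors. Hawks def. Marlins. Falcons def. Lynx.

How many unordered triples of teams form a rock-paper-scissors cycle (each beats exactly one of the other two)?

Win totals: Giants 5, Orcas 2, Herons 4, Falcons 2, Lynx 3, Hawks 6, Meteors 6, Pumas 7, Marlins 1.
A team with w wins dominates both others in C(w,2) triples; summing gives 10 + 1 + 6 + 1 + 3 + 15 + 15 + 21 + 0 = 72 transitive triples.
Total triples C(9,3) = 84, so cyclic triples = 84 − 72 = 12.

12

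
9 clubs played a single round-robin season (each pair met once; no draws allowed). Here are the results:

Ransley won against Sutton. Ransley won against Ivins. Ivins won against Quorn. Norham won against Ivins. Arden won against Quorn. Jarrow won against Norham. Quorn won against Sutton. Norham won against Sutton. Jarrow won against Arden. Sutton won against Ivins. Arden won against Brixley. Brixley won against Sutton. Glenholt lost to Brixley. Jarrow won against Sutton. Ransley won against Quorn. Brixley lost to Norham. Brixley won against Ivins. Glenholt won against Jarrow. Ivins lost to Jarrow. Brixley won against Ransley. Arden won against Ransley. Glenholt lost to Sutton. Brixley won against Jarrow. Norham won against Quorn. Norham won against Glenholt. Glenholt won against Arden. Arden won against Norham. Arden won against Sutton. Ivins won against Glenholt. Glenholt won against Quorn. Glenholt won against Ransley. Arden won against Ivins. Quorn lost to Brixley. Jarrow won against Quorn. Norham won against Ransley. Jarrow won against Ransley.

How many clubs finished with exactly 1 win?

Win totals: Norham 6, Ransley 3, Jarrow 6, Sutton 2, Ivins 2, Brixley 6, Quorn 1, Arden 6, Glenholt 4.
Exactly 1: Quorn — 1 club.

1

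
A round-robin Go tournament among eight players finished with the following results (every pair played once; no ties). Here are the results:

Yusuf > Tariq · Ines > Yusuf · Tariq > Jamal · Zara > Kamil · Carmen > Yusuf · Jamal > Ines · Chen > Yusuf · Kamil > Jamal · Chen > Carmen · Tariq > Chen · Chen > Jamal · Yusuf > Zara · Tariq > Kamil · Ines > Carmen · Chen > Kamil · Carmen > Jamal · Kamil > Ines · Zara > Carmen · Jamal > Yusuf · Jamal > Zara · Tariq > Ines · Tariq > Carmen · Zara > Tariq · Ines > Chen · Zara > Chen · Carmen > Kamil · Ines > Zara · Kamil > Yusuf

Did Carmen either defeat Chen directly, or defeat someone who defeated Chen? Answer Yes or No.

Carmen did not beat Chen directly.
Carmen beat Yusuf, Jamal, Kamil, but each of them lost to Chen. No two-step path.

No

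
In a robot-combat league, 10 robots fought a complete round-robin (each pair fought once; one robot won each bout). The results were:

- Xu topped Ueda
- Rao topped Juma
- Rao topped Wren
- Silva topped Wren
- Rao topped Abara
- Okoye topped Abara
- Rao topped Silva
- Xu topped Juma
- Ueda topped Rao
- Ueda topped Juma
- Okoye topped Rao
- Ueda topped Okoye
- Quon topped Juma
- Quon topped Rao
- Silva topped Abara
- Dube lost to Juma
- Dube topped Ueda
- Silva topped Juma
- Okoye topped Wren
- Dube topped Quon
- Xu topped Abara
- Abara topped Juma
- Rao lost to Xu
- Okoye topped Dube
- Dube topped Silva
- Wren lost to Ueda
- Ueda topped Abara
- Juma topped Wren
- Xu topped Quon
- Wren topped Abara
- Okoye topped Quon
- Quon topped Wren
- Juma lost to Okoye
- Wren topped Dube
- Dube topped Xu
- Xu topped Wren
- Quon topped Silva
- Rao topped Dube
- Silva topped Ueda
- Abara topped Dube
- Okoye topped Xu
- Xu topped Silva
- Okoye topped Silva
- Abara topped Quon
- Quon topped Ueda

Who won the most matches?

Okoye

Win totals: Quon 5, Juma 2, Silva 4, Dube 4, Abara 3, Rao 5, Okoye 8, Ueda 5, Xu 7, Wren 2.
Okoye leads with 8 wins (next highest: 7).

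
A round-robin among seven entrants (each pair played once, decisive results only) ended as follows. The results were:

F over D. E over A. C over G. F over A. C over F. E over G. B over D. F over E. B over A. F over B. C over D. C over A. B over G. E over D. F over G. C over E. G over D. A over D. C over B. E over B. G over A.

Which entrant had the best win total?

C

Win totals: A 1, B 3, C 6, D 0, E 4, F 5, G 2.
C leads with 6 wins (next highest: 5).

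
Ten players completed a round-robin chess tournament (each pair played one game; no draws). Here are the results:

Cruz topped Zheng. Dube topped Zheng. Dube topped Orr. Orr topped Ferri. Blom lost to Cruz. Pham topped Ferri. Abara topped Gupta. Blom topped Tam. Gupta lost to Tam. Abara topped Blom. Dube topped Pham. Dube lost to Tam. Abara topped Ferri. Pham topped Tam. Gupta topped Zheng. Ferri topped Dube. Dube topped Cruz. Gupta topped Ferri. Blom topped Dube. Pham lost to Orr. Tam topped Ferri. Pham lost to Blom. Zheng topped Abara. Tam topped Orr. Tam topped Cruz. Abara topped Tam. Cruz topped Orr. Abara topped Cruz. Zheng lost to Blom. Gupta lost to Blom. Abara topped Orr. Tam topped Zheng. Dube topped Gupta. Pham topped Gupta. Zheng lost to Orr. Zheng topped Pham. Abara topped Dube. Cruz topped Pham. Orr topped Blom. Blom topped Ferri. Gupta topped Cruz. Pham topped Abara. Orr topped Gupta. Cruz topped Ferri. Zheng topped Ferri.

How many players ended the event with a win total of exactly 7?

1

Win totals: Tam 6, Gupta 3, Dube 5, Ferri 1, Abara 7, Pham 4, Orr 5, Cruz 5, Blom 6, Zheng 3.
Exactly 7: Abara — 1 player.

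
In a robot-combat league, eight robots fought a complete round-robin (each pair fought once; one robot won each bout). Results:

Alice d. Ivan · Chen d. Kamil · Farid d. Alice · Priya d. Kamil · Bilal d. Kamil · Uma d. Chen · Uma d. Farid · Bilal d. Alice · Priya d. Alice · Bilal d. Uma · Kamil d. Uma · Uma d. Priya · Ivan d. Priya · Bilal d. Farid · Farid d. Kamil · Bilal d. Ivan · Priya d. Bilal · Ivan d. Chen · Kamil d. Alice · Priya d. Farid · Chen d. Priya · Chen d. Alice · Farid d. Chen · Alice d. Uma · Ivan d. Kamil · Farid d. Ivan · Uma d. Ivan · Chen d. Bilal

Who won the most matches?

Bilal

Win totals: Bilal 5, Kamil 2, Chen 4, Priya 4, Farid 4, Alice 2, Ivan 3, Uma 4.
Bilal leads with 5 wins (next highest: 4).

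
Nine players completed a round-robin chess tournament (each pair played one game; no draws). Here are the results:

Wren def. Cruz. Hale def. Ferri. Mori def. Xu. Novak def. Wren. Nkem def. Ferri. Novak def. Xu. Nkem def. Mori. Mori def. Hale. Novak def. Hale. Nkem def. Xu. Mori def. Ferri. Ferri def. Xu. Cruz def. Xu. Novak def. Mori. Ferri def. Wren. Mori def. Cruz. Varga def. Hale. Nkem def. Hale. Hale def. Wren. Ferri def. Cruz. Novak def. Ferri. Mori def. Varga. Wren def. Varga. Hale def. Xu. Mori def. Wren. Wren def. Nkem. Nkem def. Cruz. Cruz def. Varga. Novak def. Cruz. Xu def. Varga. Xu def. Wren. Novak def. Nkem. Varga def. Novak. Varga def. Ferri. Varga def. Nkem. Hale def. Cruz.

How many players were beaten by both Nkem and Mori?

4

Nkem beat: Ferri, Mori, Hale, Xu, Cruz.
Mori beat: Ferri, Wren, Hale, Xu, Cruz, Varga.
Both beat: Ferri, Hale, Xu, Cruz — 4.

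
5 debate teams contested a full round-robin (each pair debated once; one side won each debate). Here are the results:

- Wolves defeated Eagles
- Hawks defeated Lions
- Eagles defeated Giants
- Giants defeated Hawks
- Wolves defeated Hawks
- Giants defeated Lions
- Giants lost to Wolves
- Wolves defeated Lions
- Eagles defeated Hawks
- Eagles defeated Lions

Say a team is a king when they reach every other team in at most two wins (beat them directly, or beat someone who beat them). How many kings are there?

Eagles cannot reach Wolves in two steps.
Hawks cannot reach Eagles, Giants, Wolves in two steps.
Giants cannot reach Eagles, Wolves in two steps.
Lions cannot reach Eagles, Hawks, Giants, Wolves in two steps.
Wolves reaches everyone (king).
Kings: Wolves — 1.

1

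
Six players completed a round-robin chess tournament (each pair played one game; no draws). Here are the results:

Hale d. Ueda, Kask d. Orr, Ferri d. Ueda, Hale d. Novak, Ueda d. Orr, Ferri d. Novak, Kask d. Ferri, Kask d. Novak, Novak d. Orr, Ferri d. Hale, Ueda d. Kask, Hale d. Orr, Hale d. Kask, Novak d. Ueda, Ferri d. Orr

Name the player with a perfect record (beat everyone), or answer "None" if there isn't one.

Highest win total is Hale with 4 (out of 5 possible).
Hale lost to Ferri, so no player went undefeated.

None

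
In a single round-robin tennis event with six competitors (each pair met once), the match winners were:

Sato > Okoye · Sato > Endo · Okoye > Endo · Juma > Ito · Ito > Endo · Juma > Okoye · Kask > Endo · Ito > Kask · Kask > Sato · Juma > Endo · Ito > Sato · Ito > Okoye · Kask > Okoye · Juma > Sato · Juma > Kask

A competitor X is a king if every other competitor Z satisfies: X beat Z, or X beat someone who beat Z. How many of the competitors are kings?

Juma reaches everyone (king).
Ito cannot reach Juma in two steps.
Okoye cannot reach Juma, Ito, Sato, Kask in two steps.
Sato cannot reach Juma, Ito, Kask in two steps.
Endo cannot reach Juma, Ito, Okoye, Sato, Kask in two steps.
Kask cannot reach Juma, Ito in two steps.
Kings: Juma — 1.

1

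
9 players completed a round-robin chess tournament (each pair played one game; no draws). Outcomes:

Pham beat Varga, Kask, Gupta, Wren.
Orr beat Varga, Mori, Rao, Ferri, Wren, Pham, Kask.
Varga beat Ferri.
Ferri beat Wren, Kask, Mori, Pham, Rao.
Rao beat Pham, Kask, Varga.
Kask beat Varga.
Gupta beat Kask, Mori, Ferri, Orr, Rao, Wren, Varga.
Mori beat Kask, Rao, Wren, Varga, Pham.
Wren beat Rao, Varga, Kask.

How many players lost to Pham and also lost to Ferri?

2

Pham beat: Wren, Varga, Kask, Gupta.
Ferri beat: Wren, Rao, Pham, Kask, Mori.
Both beat: Wren, Kask — 2.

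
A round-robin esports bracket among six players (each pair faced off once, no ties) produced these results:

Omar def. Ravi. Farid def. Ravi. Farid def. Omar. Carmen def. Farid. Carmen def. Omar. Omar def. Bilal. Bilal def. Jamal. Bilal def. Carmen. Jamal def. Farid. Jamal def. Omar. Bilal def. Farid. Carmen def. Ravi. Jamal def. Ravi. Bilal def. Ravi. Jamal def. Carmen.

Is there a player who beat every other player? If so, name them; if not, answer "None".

Highest win total is Jamal with 4 (out of 5 possible).
Jamal lost to Bilal, so no player went undefeated.

None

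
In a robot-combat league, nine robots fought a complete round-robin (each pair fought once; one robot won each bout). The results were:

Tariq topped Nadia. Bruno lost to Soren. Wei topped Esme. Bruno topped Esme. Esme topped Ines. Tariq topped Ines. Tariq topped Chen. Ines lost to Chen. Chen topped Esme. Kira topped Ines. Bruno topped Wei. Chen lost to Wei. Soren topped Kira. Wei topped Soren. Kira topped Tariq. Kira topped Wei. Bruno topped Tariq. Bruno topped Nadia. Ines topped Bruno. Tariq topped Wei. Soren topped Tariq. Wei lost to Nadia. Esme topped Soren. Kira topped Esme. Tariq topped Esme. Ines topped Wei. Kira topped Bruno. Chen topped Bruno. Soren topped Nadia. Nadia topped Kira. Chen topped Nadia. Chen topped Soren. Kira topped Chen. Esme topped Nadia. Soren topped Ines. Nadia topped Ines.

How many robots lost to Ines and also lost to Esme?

0

Ines beat: Wei, Bruno.
Esme beat: Soren, Nadia, Ines.
No one was beaten by both.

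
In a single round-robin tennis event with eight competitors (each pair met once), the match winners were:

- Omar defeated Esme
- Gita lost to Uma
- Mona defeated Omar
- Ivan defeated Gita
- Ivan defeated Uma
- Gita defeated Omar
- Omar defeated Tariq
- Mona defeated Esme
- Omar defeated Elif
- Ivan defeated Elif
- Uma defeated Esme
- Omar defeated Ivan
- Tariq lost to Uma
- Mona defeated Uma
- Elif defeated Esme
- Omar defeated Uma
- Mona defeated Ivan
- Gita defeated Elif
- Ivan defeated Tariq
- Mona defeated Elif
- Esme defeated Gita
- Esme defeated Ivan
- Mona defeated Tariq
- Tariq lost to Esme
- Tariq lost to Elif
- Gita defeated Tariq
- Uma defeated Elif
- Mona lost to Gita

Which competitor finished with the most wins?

Win totals: Omar 5, Mona 6, Ivan 4, Gita 4, Tariq 0, Esme 3, Elif 2, Uma 4.
Mona leads with 6 wins (next highest: 5).

Mona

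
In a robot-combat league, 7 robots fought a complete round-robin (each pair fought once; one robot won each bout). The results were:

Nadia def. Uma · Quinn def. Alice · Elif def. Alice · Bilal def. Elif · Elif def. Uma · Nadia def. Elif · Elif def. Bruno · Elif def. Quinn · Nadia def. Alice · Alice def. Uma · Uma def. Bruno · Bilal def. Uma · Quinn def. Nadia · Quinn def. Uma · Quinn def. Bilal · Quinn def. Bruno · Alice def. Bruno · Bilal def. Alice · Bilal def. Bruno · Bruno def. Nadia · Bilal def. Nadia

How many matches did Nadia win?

3

Nadia's results: beat Alice, Elif, Uma; lost to Quinn, Bruno, Bilal.
That is 3 wins.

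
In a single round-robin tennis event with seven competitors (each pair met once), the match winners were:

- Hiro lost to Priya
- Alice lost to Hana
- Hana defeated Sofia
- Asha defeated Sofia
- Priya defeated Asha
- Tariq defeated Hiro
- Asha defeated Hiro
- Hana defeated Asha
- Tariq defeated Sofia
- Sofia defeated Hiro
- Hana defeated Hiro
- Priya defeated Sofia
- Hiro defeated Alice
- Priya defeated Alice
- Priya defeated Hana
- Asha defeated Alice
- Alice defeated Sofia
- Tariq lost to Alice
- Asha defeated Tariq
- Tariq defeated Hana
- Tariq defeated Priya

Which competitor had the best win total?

Win totals: Sofia 1, Alice 2, Asha 4, Hiro 1, Hana 4, Priya 5, Tariq 4.
Priya leads with 5 wins (next highest: 4).

Priya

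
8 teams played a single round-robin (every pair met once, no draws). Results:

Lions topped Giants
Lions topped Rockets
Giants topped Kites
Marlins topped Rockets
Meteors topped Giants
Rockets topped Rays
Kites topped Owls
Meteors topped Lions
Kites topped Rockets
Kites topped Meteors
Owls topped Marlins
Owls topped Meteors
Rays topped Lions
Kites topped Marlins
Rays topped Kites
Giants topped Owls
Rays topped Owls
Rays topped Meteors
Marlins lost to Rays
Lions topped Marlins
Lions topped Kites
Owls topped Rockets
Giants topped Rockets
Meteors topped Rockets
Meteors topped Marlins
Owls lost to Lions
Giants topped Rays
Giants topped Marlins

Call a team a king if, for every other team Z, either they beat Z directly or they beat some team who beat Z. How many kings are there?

Owls cannot reach Kites in two steps.
Rays reaches everyone (king).
Lions reaches everyone (king).
Meteors reaches everyone (king).
Kites reaches everyone (king).
Giants reaches everyone (king).
Marlins cannot reach Owls, Lions, Meteors, Kites, Giants in two steps.
Rockets cannot reach Giants in two steps.
Kings: Rays, Lions, Meteors, Kites, Giants — 5.

5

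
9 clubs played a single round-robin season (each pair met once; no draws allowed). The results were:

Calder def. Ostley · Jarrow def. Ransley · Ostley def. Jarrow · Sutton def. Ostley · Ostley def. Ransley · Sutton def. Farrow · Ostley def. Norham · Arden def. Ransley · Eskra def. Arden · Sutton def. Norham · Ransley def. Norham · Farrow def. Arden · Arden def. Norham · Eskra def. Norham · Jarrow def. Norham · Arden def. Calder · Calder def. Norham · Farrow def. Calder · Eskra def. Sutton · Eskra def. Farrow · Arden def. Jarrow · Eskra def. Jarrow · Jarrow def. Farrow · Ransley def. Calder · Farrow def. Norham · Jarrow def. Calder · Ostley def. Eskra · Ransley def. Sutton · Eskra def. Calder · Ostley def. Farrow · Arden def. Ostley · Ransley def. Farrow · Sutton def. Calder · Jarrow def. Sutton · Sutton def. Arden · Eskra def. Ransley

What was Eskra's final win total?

7

Eskra's results: beat Jarrow, Arden, Farrow, Calder, Norham, Ransley, Sutton; lost to Ostley.
That is 7 wins.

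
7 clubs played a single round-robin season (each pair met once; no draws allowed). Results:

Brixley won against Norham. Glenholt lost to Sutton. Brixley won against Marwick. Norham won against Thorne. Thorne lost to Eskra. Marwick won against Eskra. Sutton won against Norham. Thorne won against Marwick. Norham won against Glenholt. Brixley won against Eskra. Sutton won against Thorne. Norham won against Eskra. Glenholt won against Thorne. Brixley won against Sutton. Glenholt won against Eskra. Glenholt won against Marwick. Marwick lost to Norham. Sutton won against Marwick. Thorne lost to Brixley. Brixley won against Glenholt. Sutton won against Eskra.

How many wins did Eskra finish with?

1

Eskra's results: beat Thorne; lost to Glenholt, Sutton, Norham, Marwick, Brixley.
That is 1 win.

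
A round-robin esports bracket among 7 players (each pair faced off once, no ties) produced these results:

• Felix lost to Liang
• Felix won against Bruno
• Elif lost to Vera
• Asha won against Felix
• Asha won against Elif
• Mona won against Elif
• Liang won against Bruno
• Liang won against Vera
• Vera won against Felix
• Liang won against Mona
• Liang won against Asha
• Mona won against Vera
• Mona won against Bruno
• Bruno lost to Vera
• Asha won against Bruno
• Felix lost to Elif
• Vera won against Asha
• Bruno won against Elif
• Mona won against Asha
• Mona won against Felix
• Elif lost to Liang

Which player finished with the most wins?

Win totals: Mona 5, Bruno 1, Liang 6, Elif 1, Asha 3, Felix 1, Vera 4.
Liang leads with 6 wins (next highest: 5).

Liang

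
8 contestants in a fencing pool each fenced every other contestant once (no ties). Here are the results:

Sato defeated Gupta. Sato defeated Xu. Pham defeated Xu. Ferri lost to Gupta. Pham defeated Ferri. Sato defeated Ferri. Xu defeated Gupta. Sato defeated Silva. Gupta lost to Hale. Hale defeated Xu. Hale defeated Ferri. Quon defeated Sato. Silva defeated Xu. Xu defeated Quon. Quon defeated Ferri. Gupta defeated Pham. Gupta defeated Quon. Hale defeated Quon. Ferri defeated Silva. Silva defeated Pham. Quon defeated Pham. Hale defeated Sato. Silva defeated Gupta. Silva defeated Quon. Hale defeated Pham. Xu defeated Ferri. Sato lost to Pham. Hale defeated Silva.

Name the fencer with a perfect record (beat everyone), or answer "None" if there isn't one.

Hale

Hale has 7 wins out of 7 opponents — a perfect record.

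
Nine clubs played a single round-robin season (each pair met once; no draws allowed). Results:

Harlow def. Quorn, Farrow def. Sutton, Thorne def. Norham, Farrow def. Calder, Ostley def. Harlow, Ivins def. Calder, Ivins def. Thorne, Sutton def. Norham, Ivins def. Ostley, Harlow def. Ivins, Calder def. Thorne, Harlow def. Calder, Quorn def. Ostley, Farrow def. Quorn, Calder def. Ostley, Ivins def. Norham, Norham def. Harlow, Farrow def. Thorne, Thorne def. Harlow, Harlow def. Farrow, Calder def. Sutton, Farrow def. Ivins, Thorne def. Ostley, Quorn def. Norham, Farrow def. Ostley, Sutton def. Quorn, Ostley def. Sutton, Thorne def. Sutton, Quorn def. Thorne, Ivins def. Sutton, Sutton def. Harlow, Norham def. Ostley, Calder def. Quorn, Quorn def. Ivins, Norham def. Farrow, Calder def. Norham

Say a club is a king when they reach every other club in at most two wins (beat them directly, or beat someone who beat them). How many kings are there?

8

Norham reaches everyone (king).
Quorn reaches everyone (king).
Calder reaches everyone (king).
Ivins reaches everyone (king).
Farrow reaches everyone (king).
Thorne reaches everyone (king).
Harlow reaches everyone (king).
Ostley cannot reach Thorne in two steps.
Sutton reaches everyone (king).
Kings: Norham, Quorn, Calder, Ivins, Farrow, Thorne, Harlow, Sutton — 8.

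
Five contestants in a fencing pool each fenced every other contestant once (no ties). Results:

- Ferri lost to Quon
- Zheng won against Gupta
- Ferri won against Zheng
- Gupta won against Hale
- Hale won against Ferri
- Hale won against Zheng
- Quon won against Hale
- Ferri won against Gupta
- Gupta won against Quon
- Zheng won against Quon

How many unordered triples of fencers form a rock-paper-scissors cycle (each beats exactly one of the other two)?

Win totals: Gupta 2, Ferri 2, Hale 2, Quon 2, Zheng 2.
A fencer with w wins dominates both others in C(w,2) triples; summing gives 1 + 1 + 1 + 1 + 1 = 5 transitive triples.
Total triples C(5,3) = 10, so cyclic triples = 10 − 5 = 5.

5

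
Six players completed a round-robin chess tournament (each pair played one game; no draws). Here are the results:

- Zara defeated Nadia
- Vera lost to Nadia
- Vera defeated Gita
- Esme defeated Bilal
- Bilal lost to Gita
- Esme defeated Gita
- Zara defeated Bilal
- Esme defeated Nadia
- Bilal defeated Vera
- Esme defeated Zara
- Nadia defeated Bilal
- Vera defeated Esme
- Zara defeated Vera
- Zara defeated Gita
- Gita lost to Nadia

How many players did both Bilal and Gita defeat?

0

Bilal beat: Vera.
Gita beat: Bilal.
No one was beaten by both.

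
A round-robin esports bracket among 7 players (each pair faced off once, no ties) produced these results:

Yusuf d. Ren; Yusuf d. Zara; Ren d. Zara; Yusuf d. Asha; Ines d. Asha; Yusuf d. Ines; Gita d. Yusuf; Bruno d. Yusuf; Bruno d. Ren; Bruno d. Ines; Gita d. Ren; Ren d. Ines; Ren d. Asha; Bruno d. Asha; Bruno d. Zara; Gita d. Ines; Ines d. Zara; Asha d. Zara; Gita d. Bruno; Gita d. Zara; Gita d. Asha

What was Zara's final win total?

0

Zara's results: beat no one; lost to Gita, Yusuf, Bruno, Ren, Asha, Ines.
That is 0 wins.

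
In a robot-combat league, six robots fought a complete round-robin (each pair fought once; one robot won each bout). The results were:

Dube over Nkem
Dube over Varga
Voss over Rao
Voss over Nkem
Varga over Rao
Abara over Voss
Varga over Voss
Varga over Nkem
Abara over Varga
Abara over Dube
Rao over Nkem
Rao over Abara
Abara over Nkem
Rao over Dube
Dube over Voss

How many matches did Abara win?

4

Abara's results: beat Nkem, Dube, Varga, Voss; lost to Rao.
That is 4 wins.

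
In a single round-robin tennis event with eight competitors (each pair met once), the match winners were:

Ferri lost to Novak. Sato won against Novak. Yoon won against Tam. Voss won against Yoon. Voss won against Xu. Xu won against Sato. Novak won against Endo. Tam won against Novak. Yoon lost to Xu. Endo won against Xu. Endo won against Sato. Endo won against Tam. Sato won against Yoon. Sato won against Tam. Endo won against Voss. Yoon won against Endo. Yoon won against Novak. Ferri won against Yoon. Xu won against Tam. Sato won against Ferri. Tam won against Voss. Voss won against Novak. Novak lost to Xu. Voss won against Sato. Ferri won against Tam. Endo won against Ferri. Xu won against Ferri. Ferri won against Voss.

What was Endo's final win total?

5

Endo's results: beat Tam, Sato, Xu, Ferri, Voss; lost to Yoon, Novak.
That is 5 wins.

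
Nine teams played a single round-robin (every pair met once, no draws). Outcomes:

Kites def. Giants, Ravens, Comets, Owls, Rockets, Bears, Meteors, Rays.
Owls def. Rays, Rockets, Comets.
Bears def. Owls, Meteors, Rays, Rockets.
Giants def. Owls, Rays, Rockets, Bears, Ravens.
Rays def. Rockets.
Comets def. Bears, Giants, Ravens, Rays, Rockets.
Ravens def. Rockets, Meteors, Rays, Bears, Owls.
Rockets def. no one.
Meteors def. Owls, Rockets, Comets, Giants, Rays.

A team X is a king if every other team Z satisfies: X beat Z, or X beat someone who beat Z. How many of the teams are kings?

Rays cannot reach Kites, Bears, Ravens, Comets, Owls, Giants, Meteors in two steps.
Kites reaches everyone (king).
Bears cannot reach Kites, Ravens in two steps.
Ravens cannot reach Kites in two steps.
Comets cannot reach Kites in two steps.
Rockets cannot reach Rays, Kites, Bears, Ravens, Comets, Owls, Giants, Meteors in two steps.
Owls cannot reach Kites, Meteors in two steps.
Giants cannot reach Kites in two steps.
Meteors cannot reach Kites in two steps.
Kings: Kites — 1.

1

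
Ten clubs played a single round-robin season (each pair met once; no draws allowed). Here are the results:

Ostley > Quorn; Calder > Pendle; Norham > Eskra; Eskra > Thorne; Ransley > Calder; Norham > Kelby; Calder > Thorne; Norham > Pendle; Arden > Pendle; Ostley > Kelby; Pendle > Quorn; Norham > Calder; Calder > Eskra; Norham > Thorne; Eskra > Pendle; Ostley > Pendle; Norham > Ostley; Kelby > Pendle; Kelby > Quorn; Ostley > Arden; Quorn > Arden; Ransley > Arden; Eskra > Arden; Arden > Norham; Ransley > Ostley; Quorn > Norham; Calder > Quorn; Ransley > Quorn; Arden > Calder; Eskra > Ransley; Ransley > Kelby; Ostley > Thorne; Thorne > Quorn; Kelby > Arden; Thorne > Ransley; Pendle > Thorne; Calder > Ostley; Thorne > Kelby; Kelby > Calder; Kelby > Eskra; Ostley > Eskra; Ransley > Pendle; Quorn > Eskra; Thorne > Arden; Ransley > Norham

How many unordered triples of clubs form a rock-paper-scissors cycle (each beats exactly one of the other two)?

30

Win totals: Pendle 2, Eskra 4, Ransley 7, Norham 6, Ostley 6, Thorne 4, Quorn 3, Arden 3, Kelby 5, Calder 5.
A club with w wins dominates both others in C(w,2) triples; summing gives 1 + 6 + 21 + 15 + 15 + 6 + 3 + 3 + 10 + 10 = 90 transitive triples.
Total triples C(10,3) = 120, so cyclic triples = 120 − 90 = 30.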